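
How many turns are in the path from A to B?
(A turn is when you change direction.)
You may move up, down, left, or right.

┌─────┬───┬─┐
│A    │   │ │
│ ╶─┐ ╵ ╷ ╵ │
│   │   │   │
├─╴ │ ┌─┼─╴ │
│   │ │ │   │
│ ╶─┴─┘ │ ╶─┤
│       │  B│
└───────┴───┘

Directions: right, right, down, right, up, right, down, right, down, left, down, right
Number of turns: 10

Solution:

┌─────┬───┬─┐
│A → ↓│↱ ↓│ │
│ ╶─┐ ╵ ╷ ╵ │
│   │↳ ↑│↳ ↓│
├─╴ │ ┌─┼─╴ │
│   │ │ │↓ ↲│
│ ╶─┴─┘ │ ╶─┤
│       │↳ B│
└───────┴───┘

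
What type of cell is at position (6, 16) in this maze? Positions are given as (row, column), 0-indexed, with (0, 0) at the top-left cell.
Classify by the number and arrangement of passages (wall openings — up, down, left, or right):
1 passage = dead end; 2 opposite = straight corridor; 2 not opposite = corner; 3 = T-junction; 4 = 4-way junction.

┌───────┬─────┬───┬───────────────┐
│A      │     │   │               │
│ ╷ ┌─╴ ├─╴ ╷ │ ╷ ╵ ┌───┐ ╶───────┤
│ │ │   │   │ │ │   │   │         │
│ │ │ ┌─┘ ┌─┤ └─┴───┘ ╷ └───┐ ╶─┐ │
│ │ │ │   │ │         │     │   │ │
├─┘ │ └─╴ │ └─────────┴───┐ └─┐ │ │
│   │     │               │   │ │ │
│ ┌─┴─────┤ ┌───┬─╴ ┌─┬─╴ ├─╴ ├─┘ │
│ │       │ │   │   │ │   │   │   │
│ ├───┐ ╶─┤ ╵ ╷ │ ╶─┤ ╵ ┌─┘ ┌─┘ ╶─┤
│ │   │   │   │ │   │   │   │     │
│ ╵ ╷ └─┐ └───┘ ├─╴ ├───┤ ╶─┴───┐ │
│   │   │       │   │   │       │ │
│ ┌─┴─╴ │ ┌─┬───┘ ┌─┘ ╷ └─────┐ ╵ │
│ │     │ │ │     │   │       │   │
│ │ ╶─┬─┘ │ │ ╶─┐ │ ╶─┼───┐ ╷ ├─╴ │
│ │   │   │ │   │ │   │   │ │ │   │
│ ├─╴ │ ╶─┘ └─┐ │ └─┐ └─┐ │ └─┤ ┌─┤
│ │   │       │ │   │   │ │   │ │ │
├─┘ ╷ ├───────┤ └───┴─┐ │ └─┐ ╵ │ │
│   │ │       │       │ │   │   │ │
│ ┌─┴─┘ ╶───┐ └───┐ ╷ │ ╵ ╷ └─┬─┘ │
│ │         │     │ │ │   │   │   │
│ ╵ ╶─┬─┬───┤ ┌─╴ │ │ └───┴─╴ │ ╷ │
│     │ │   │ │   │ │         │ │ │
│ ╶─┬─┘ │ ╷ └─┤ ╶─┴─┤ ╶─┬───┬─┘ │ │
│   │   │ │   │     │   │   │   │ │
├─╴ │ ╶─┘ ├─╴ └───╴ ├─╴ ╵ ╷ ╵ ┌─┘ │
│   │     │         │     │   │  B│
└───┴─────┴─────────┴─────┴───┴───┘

Checking cell at (6, 16):
Number of passages: 2
Cell type: straight corridor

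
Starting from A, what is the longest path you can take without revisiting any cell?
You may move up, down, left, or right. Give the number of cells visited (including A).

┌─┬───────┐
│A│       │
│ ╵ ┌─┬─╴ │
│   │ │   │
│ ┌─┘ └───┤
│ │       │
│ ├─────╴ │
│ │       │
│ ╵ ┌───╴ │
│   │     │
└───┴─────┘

Finding longest simple path using DFS:
Start: (0, 0)
Longest path visits 14 cells
Path: A → down → down → down → down → right → up → right → right → right → up → left → left → up

Solution:

┌─┬───────┐
│A│       │
│ ╵ ┌─┬─╴ │
│↓  │B│   │
│ ┌─┘ └───┤
│↓│  ↑ ← ↰│
│ ├─────╴ │
│↓│↱ → → ↑│
│ ╵ ┌───╴ │
│↳ ↑│     │
└───┴─────┘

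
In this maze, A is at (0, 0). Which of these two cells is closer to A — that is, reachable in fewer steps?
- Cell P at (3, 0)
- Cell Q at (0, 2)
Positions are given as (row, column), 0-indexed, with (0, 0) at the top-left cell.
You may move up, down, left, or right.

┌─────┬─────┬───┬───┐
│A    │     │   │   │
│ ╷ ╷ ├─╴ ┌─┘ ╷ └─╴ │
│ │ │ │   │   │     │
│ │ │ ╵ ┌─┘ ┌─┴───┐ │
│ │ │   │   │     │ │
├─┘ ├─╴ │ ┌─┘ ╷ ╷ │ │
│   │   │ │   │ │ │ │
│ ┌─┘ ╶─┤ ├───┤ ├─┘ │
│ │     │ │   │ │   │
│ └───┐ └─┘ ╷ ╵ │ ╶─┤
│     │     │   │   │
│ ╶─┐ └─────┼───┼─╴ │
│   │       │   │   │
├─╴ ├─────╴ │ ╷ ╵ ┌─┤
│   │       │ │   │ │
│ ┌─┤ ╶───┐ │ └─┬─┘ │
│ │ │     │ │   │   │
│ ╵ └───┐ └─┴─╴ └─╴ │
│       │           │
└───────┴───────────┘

Shortest path A → P at (3, 0): 5 steps
Shortest path A → Q at (0, 2): 2 steps

Q is closer (2 steps vs 5 steps).

Path to P:

┌─────┬─────┬───┬───┐
│A ↓  │     │   │   │
│ ╷ ╷ ├─╴ ┌─┘ ╷ └─╴ │
│ │↓│ │   │   │     │
│ │ │ ╵ ┌─┘ ┌─┴───┐ │
│ │↓│   │   │     │ │
├─┘ ├─╴ │ ┌─┘ ╷ ╷ │ │
│P ↲│   │ │   │ │ │ │
│ ┌─┘ ╶─┤ ├───┤ ├─┘ │
│ │     │ │   │ │   │
│ └───┐ └─┘ ╷ ╵ │ ╶─┤
│     │     │   │   │
│ ╶─┐ └─────┼───┼─╴ │
│   │       │   │   │
├─╴ ├─────╴ │ ╷ ╵ ┌─┤
│   │       │ │   │ │
│ ┌─┤ ╶───┐ │ └─┬─┘ │
│ │ │     │ │   │   │
│ ╵ └───┐ └─┴─╴ └─╴ │
│       │           │
└───────┴───────────┘

Path to Q:

┌─────┬─────┬───┬───┐
│A → Q│     │   │   │
│ ╷ ╷ ├─╴ ┌─┘ ╷ └─╴ │
│ │ │ │   │   │     │
│ │ │ ╵ ┌─┘ ┌─┴───┐ │
│ │ │   │   │     │ │
├─┘ ├─╴ │ ┌─┘ ╷ ╷ │ │
│   │   │ │   │ │ │ │
│ ┌─┘ ╶─┤ ├───┤ ├─┘ │
│ │     │ │   │ │   │
│ └───┐ └─┘ ╷ ╵ │ ╶─┤
│     │     │   │   │
│ ╶─┐ └─────┼───┼─╴ │
│   │       │   │   │
├─╴ ├─────╴ │ ╷ ╵ ┌─┤
│   │       │ │   │ │
│ ┌─┤ ╶───┐ │ └─┬─┘ │
│ │ │     │ │   │   │
│ ╵ └───┐ └─┴─╴ └─╴ │
│       │           │
└───────┴───────────┘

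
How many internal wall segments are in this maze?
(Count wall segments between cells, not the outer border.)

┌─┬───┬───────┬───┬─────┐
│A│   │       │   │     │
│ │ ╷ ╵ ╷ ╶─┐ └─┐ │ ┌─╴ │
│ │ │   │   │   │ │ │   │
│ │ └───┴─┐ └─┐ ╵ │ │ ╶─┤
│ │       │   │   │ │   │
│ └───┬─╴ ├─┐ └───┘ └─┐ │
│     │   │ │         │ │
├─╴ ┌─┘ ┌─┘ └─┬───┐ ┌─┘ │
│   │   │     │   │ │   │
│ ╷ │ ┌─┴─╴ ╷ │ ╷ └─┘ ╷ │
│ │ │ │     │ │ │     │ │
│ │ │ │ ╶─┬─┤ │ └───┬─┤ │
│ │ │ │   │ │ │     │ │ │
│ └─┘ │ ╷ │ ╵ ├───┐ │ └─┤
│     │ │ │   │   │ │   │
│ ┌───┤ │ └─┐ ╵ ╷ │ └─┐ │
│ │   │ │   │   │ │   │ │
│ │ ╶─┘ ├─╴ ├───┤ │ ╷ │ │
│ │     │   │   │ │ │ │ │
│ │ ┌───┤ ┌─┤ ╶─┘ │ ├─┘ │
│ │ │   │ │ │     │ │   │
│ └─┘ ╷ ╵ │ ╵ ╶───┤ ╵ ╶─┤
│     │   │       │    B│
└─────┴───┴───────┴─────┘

Counting internal wall segments:
Total internal walls: 121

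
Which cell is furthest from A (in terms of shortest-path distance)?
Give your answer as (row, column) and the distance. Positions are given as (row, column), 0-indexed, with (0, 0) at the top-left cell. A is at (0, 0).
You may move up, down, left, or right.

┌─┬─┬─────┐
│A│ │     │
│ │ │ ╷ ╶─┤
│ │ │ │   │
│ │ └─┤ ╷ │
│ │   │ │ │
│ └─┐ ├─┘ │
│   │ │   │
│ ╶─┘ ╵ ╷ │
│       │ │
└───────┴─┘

Computing BFS distances from A to all cells:
Furthest cell: (1, 2)
Distance: 15 steps

Path from A to the furthest cell:

┌─┬─┬─────┐
│A│ │↓ ↰  │
│ │ │ ╷ ╶─┤
│↓│ │B│↑ ↰│
│ │ └─┤ ╷ │
│↓│   │ │↑│
│ └─┐ ├─┘ │
│↓  │ │↱ ↑│
│ ╶─┘ ╵ ╷ │
│↳ → → ↑│ │
└───────┴─┘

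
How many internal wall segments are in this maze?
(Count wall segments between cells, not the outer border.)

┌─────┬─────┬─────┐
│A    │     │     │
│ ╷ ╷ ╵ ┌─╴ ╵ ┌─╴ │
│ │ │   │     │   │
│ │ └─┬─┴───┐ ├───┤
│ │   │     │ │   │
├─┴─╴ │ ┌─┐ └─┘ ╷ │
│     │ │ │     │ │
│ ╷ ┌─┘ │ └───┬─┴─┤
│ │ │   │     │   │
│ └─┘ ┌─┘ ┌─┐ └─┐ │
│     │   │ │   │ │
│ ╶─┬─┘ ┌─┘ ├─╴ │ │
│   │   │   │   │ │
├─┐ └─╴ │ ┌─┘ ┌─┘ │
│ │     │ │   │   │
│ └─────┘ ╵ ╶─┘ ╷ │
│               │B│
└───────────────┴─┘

Counting internal wall segments:
Total internal walls: 64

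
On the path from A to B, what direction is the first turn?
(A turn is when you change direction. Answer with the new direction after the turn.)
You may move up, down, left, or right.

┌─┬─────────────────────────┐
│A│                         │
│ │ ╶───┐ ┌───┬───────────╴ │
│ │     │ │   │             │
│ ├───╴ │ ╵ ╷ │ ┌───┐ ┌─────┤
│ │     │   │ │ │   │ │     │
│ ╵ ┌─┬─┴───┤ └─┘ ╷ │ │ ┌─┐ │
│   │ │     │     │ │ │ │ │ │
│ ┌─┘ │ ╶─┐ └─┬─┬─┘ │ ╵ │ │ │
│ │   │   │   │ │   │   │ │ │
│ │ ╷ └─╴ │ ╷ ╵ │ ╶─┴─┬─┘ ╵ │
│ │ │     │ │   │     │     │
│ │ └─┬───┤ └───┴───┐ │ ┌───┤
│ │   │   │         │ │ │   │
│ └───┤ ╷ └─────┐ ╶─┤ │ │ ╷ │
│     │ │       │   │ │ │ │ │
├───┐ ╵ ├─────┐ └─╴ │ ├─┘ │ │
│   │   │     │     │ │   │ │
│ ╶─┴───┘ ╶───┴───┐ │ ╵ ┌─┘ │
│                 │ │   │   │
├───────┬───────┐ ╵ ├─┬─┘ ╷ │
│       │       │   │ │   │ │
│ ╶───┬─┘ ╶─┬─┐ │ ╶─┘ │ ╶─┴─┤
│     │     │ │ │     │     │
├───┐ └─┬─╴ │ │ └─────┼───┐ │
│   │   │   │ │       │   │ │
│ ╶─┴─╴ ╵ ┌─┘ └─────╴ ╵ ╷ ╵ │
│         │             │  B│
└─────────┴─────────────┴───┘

Directions: down, down, down, right, up, right, right, up, left, left, up, right, right, right, down, down, right, up, right, down, down, right, right, up, right, down, down, left, down, right, right, down, down, down, down, right, up, right, up, up, right, down, down, down, left, down, left, down, right, right, down, down
First turn direction: right

Solution:

┌─┬─────────────────────────┐
│A│↱ → → ↓                  │
│ │ ╶───┐ ┌───┬───────────╴ │
│↓│↑ ← ↰│↓│↱ ↓│             │
│ ├───╴ │ ╵ ╷ │ ┌───┐ ┌─────┤
│↓│↱ → ↑│↳ ↑│↓│ │↱ ↓│ │     │
│ ╵ ┌─┬─┴───┤ └─┘ ╷ │ │ ┌─┐ │
│↳ ↑│ │     │↳ → ↑│↓│ │ │ │ │
│ ┌─┘ │ ╶─┐ └─┬─┬─┘ │ ╵ │ │ │
│ │   │   │   │ │↓ ↲│   │ │ │
│ │ ╷ └─╴ │ ╷ ╵ │ ╶─┴─┬─┘ ╵ │
│ │ │     │ │   │↳ → ↓│     │
│ │ └─┬───┤ └───┴───┐ │ ┌───┤
│ │   │   │         │↓│ │↱ ↓│
│ └───┤ ╷ └─────┐ ╶─┤ │ │ ╷ │
│     │ │       │   │↓│ │↑│↓│
├───┐ ╵ ├─────┐ └─╴ │ ├─┘ │ │
│   │   │     │     │↓│↱ ↑│↓│
│ ╶─┴───┘ ╶───┴───┐ │ ╵ ┌─┘ │
│                 │ │↳ ↑│↓ ↲│
├───────┬───────┐ ╵ ├─┬─┘ ╷ │
│       │       │   │ │↓ ↲│ │
│ ╶───┬─┘ ╶─┬─┐ │ ╶─┘ │ ╶─┴─┤
│     │     │ │ │     │↳ → ↓│
├───┐ └─┬─╴ │ │ └─────┼───┐ │
│   │   │   │ │       │   │↓│
│ ╶─┴─╴ ╵ ┌─┘ └─────╴ ╵ ╷ ╵ │
│         │             │  B│
└─────────┴─────────────┴───┘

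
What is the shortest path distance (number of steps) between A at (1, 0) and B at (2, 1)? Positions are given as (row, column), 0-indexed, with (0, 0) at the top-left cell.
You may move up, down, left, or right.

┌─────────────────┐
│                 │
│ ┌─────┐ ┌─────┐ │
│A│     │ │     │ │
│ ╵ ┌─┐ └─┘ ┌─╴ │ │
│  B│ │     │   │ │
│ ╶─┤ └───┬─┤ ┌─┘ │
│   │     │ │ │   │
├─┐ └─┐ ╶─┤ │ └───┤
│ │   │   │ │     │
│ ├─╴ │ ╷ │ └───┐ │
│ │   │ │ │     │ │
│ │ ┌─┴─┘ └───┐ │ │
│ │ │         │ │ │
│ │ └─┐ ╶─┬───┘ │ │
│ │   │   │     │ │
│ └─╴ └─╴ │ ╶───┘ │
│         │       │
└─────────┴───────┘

Finding path from (1, 0) to (2, 1):
Path: (1,0) → (2,0) → (2,1)
Distance: 2 steps

Solution:

┌─────────────────┐
│                 │
│ ┌─────┐ ┌─────┐ │
│A│     │ │     │ │
│ ╵ ┌─┐ └─┘ ┌─╴ │ │
│↳ B│ │     │   │ │
│ ╶─┤ └───┬─┤ ┌─┘ │
│   │     │ │ │   │
├─┐ └─┐ ╶─┤ │ └───┤
│ │   │   │ │     │
│ ├─╴ │ ╷ │ └───┐ │
│ │   │ │ │     │ │
│ │ ┌─┴─┘ └───┐ │ │
│ │ │         │ │ │
│ │ └─┐ ╶─┬───┘ │ │
│ │   │   │     │ │
│ └─╴ └─╴ │ ╶───┘ │
│         │       │
└─────────┴───────┘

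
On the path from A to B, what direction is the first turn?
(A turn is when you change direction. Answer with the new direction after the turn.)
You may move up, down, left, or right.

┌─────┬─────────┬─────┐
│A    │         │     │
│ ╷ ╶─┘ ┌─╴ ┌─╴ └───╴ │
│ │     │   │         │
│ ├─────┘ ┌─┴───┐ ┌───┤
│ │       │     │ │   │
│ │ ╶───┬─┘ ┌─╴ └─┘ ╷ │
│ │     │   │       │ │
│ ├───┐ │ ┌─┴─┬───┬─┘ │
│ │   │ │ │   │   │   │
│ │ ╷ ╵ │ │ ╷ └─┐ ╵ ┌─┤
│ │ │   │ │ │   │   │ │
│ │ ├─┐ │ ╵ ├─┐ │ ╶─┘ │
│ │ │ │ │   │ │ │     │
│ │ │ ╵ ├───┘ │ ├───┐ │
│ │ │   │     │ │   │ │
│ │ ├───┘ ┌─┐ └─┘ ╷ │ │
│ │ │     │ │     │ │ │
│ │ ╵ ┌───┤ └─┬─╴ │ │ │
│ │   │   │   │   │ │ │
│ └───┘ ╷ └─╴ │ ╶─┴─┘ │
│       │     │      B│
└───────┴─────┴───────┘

Directions: right, down, right, right, up, right, right, down, left, down, left, left, left, down, right, right, down, down, left, up, left, down, down, down, down, down, right, up, right, right, up, right, right, down, right, right, down, left, down, right, right, right
First turn direction: down

Solution:

┌─────┬─────────┬─────┐
│A ↓  │↱ → ↓    │     │
│ ╷ ╶─┘ ┌─╴ ┌─╴ └───╴ │
│ │↳ → ↑│↓ ↲│         │
│ ├─────┘ ┌─┴───┐ ┌───┤
│ │↓ ← ← ↲│     │ │   │
│ │ ╶───┬─┘ ┌─╴ └─┘ ╷ │
│ │↳ → ↓│   │       │ │
│ ├───┐ │ ┌─┴─┬───┬─┘ │
│ │↓ ↰│↓│ │   │   │   │
│ │ ╷ ╵ │ │ ╷ └─┐ ╵ ┌─┤
│ │↓│↑ ↲│ │ │   │   │ │
│ │ ├─┐ │ ╵ ├─┐ │ ╶─┘ │
│ │↓│ │ │   │ │ │     │
│ │ │ ╵ ├───┘ │ ├───┐ │
│ │↓│   │↱ → ↓│ │   │ │
│ │ ├───┘ ┌─┐ └─┘ ╷ │ │
│ │↓│↱ → ↑│ │↳ → ↓│ │ │
│ │ ╵ ┌───┤ └─┬─╴ │ │ │
│ │↳ ↑│   │   │↓ ↲│ │ │
│ └───┘ ╷ └─╴ │ ╶─┴─┘ │
│       │     │↳ → → B│
└───────┴─────┴───────┘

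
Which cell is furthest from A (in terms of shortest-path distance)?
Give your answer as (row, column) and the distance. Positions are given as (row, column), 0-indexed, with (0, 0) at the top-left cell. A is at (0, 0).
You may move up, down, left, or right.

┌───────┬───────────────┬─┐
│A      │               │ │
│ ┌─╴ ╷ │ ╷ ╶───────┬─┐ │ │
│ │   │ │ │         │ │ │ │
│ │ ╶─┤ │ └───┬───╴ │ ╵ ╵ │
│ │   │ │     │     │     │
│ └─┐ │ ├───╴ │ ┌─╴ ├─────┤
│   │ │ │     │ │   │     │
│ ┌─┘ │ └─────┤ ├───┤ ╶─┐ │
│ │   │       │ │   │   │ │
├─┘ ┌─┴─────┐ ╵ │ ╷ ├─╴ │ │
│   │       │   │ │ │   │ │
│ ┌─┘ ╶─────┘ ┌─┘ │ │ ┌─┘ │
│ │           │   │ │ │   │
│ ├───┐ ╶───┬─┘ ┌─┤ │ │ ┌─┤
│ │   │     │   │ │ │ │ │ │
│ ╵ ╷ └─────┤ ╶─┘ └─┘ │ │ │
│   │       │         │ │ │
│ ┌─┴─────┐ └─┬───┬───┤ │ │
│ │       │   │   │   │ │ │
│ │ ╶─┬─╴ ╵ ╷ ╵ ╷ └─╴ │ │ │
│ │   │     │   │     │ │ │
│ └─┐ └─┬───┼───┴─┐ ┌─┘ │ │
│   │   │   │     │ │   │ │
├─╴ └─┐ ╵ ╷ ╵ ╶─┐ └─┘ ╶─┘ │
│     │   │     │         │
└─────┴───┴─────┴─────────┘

Computing BFS distances from A to all cells:
Furthest cell: (7, 9)
Distance: 78 steps

Path from A to the furthest cell:

┌───────┬───────────────┬─┐
│A → ↓  │               │ │
│ ┌─╴ ╷ │ ╷ ╶───────┬─┐ │ │
│ │↓ ↲│ │ │         │ │ │ │
│ │ ╶─┤ │ └───┬───╴ │ ╵ ╵ │
│ │↳ ↓│ │     │     │     │
│ └─┐ │ ├───╴ │ ┌─╴ ├─────┤
│   │↓│ │     │ │   │↓ ← ↰│
│ ┌─┘ │ └─────┤ ├───┤ ╶─┐ │
│ │↓ ↲│       │ │↱ ↓│↳ ↓│↑│
├─┘ ┌─┴─────┐ ╵ │ ╷ ├─╴ │ │
│↓ ↲│       │   │↑│↓│↓ ↲│↑│
│ ┌─┘ ╶─────┘ ┌─┘ │ │ ┌─┘ │
│↓│           │↱ ↑│↓│↓│↱ ↑│
│ ├───┐ ╶───┬─┘ ┌─┤ │ │ ┌─┤
│↓│↱ ↓│     │↱ ↑│ │B│↓│↑│ │
│ ╵ ╷ └─────┤ ╶─┘ └─┘ │ │ │
│↳ ↑│↳ → → ↓│↑ ← ← ← ↲│↑│ │
│ ┌─┴─────┐ └─┬───┬───┤ │ │
│ │↓ ← ← ↰│↓  │   │   │↑│ │
│ │ ╶─┬─╴ ╵ ╷ ╵ ╷ └─╴ │ │ │
│ │↳ ↓│  ↑ ↲│   │     │↑│ │
│ └─┐ └─┬───┼───┴─┐ ┌─┘ │ │
│   │↳ ↓│↱ ↓│↱ → ↓│ │↱ ↑│ │
├─╴ └─┐ ╵ ╷ ╵ ╶─┐ └─┘ ╶─┘ │
│     │↳ ↑│↳ ↑  │↳ → ↑    │
└─────┴───┴─────┴─────────┘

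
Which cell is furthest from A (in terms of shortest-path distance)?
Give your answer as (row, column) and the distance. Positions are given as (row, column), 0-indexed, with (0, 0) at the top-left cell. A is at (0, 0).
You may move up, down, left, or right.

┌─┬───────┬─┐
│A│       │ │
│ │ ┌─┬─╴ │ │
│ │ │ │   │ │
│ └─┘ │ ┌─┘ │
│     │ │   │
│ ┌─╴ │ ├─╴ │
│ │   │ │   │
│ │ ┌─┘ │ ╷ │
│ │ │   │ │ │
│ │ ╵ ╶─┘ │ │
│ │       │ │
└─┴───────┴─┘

Computing BFS distances from A to all cells:
Furthest cell: (1, 1)
Distance: 20 steps

Path from A to the furthest cell:

┌─┬───────┬─┐
│A│↓ ← ← ↰│ │
│ │ ┌─┬─╴ │ │
│↓│B│ │↱ ↑│ │
│ └─┘ │ ┌─┘ │
│↳ → ↓│↑│   │
│ ┌─╴ │ ├─╴ │
│ │↓ ↲│↑│   │
│ │ ┌─┘ │ ╷ │
│ │↓│↱ ↑│ │ │
│ │ ╵ ╶─┘ │ │
│ │↳ ↑    │ │
└─┴───────┴─┘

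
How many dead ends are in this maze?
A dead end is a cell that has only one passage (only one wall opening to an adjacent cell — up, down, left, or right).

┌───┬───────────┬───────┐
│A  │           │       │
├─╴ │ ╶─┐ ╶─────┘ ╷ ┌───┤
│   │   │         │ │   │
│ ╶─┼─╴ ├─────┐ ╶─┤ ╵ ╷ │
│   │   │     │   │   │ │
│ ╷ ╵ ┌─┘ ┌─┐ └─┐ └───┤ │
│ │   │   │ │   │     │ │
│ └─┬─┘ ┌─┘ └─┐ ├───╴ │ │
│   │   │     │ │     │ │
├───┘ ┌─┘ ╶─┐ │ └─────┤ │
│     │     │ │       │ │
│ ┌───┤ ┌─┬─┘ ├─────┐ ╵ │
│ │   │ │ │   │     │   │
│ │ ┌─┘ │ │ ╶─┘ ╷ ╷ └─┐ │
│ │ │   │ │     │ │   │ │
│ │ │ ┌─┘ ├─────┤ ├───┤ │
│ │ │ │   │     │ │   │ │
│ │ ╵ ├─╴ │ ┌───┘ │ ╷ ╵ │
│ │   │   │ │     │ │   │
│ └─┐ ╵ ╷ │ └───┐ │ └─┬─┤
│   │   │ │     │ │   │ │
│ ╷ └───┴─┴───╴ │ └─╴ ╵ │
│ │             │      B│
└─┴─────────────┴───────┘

Checking each cell for number of passages:

Dead ends found at positions:
  (0, 0)
  (0, 7)
  (0, 11)
  (3, 5)
  (4, 1)
  (4, 8)
  (5, 5)
  (6, 2)
  (6, 4)
  (7, 10)
  (8, 3)
  (8, 7)
  (9, 6)
  (10, 4)
  (10, 11)
  (11, 0)
Total dead ends: 16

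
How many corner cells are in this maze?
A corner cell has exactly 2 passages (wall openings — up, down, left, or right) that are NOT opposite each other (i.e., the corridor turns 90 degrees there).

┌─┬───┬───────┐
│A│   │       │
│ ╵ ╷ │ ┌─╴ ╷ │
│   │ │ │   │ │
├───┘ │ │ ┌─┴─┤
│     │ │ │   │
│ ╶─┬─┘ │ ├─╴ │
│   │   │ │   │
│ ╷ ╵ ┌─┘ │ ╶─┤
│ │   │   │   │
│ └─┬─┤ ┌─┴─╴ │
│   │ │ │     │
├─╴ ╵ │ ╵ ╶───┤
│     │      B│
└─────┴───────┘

Counting corner cells (2 non-opposite passages):
Total corners: 28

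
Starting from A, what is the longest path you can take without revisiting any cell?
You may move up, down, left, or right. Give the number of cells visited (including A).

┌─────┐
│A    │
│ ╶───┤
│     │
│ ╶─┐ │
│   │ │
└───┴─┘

Finding longest simple path using DFS:
Start: (0, 0)
Longest path visits 5 cells
Path: A → down → right → right → down

Solution:

┌─────┐
│A    │
│ ╶───┤
│↳ → ↓│
│ ╶─┐ │
│   │B│
└───┴─┘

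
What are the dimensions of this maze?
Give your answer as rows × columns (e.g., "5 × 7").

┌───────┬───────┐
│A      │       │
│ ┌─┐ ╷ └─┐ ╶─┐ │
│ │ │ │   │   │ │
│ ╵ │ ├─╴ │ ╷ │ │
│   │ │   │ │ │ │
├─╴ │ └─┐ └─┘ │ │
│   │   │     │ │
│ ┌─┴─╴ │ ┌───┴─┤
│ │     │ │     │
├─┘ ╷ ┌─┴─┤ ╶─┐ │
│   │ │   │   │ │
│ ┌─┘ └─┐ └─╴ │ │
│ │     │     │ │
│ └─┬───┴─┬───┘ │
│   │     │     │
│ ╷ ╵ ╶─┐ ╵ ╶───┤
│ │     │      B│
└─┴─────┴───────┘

Counting the maze dimensions:
Rows (vertical): 9
Columns (horizontal): 8
Dimensions: 9 × 8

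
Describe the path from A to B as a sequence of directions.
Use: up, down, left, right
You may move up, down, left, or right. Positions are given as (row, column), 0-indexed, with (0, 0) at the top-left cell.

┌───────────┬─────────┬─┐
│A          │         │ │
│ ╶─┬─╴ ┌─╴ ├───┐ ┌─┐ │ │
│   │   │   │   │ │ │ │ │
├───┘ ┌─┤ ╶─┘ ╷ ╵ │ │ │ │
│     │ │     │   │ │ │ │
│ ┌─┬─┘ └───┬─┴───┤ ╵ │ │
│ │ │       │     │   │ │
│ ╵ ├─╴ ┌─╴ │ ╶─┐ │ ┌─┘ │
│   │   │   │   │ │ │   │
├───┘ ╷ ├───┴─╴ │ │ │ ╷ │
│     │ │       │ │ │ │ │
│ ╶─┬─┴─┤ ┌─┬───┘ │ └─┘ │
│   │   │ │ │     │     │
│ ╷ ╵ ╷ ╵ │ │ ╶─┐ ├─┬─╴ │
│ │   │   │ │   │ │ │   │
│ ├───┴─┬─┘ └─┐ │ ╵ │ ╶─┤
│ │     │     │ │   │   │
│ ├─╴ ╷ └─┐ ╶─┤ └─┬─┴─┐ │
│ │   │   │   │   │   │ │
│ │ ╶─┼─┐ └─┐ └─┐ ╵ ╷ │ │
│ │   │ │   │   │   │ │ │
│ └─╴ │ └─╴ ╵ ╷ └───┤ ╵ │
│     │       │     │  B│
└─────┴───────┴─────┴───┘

Finding the path and converting it to directions:
Path through cells: (0,0) → (0,1) → (0,2) → (0,3) → (0,4) → (0,5) → (1,5) → (1,4) → (2,4) → (2,5) → (2,6) → (1,6) → (1,7) → (2,7) → (2,8) → (1,8) → (0,8) → (0,9) → (0,10) → (1,10) → (2,10) → (3,10) → (3,9) → (4,9) → (5,9) → (6,9) → (6,10) → (6,11) → (7,11) → (7,10) → (8,10) → (8,11) → (9,11) → (10,11) → (11,11)
Directions: right, right, right, right, right, down, left, down, right, right, up, right, down, right, up, up, right, right, down, down, down, left, down, down, down, right, right, down, left, down, right, down, down, down

Solution:

┌───────────┬─────────┬─┐
│A → → → → ↓│    ↱ → ↓│ │
│ ╶─┬─╴ ┌─╴ ├───┐ ┌─┐ │ │
│   │   │↓ ↲│↱ ↓│↑│ │↓│ │
├───┘ ┌─┤ ╶─┘ ╷ ╵ │ │ │ │
│     │ │↳ → ↑│↳ ↑│ │↓│ │
│ ┌─┬─┘ └───┬─┴───┤ ╵ │ │
│ │ │       │     │↓ ↲│ │
│ ╵ ├─╴ ┌─╴ │ ╶─┐ │ ┌─┘ │
│   │   │   │   │ │↓│   │
├───┘ ╷ ├───┴─╴ │ │ │ ╷ │
│     │ │       │ │↓│ │ │
│ ╶─┬─┴─┤ ┌─┬───┘ │ └─┘ │
│   │   │ │ │     │↳ → ↓│
│ ╷ ╵ ╷ ╵ │ │ ╶─┐ ├─┬─╴ │
│ │   │   │ │   │ │ │↓ ↲│
│ ├───┴─┬─┘ └─┐ │ ╵ │ ╶─┤
│ │     │     │ │   │↳ ↓│
│ ├─╴ ╷ └─┐ ╶─┤ └─┬─┴─┐ │
│ │   │   │   │   │   │↓│
│ │ ╶─┼─┐ └─┐ └─┐ ╵ ╷ │ │
│ │   │ │   │   │   │ │↓│
│ └─╴ │ └─╴ ╵ ╷ └───┤ ╵ │
│     │       │     │  B│
└─────┴───────┴─────┴───┘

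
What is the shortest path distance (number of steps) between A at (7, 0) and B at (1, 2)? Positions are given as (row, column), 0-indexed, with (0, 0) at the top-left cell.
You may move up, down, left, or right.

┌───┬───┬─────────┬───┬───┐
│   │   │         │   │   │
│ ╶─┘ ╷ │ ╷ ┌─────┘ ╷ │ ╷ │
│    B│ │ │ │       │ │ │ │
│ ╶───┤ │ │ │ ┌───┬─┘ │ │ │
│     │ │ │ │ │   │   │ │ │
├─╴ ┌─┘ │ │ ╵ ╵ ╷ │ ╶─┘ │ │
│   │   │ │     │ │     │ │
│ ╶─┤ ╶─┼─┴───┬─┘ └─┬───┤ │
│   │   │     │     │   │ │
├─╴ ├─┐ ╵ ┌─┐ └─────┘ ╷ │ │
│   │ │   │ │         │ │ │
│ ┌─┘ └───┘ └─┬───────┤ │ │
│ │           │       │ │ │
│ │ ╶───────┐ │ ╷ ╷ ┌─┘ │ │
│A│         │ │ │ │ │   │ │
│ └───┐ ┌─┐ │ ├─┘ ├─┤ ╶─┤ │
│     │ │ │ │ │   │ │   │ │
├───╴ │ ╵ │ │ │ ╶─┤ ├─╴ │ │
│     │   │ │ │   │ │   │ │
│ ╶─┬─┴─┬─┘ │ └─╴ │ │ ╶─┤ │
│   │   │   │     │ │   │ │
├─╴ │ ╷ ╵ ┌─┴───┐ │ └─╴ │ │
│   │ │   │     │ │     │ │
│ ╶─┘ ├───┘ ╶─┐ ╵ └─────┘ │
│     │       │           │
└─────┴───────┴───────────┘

Finding path from (7, 0) to (1, 2):
Path: (7,0) → (6,0) → (5,0) → (5,1) → (4,1) → (4,0) → (3,0) → (3,1) → (2,1) → (2,0) → (1,0) → (1,1) → (1,2)
Distance: 12 steps

Solution:

┌───┬───┬─────────┬───┬───┐
│   │   │         │   │   │
│ ╶─┘ ╷ │ ╷ ┌─────┘ ╷ │ ╷ │
│↱ → B│ │ │ │       │ │ │ │
│ ╶───┤ │ │ │ ┌───┬─┘ │ │ │
│↑ ↰  │ │ │ │ │   │   │ │ │
├─╴ ┌─┘ │ │ ╵ ╵ ╷ │ ╶─┘ │ │
│↱ ↑│   │ │     │ │     │ │
│ ╶─┤ ╶─┼─┴───┬─┘ └─┬───┤ │
│↑ ↰│   │     │     │   │ │
├─╴ ├─┐ ╵ ┌─┐ └─────┘ ╷ │ │
│↱ ↑│ │   │ │         │ │ │
│ ┌─┘ └───┘ └─┬───────┤ │ │
│↑│           │       │ │ │
│ │ ╶───────┐ │ ╷ ╷ ┌─┘ │ │
│A│         │ │ │ │ │   │ │
│ └───┐ ┌─┐ │ ├─┘ ├─┤ ╶─┤ │
│     │ │ │ │ │   │ │   │ │
├───╴ │ ╵ │ │ │ ╶─┤ ├─╴ │ │
│     │   │ │ │   │ │   │ │
│ ╶─┬─┴─┬─┘ │ └─╴ │ │ ╶─┤ │
│   │   │   │     │ │   │ │
├─╴ │ ╷ ╵ ┌─┴───┐ │ └─╴ │ │
│   │ │   │     │ │     │ │
│ ╶─┘ ├───┘ ╶─┐ ╵ └─────┘ │
│     │       │           │
└─────┴───────┴───────────┘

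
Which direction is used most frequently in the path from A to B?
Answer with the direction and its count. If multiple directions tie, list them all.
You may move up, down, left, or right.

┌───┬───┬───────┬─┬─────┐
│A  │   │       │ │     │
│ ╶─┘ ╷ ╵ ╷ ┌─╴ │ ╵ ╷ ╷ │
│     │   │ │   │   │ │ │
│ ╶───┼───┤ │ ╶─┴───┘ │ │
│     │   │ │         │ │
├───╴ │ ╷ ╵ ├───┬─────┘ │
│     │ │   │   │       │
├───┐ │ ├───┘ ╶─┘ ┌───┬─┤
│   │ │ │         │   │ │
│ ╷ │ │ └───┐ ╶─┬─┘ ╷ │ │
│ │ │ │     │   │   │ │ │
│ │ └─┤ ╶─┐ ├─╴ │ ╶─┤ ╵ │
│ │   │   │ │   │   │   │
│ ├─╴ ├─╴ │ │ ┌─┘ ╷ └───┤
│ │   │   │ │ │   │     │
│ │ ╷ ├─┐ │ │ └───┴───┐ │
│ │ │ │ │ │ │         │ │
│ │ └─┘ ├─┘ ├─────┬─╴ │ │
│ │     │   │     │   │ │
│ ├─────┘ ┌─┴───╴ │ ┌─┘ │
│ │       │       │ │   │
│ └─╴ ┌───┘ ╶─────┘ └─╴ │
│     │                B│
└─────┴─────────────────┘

Directions: down, right, right, up, right, down, right, up, right, right, right, down, left, down, right, right, right, right, up, up, right, down, down, down, left, left, left, down, left, left, down, right, down, left, down, down, right, right, right, right, down, left, down, down, right, right
Counts: {'down': 15, 'right': 19, 'up': 4, 'left': 8}
Most common: right (19 times)

Solution:

┌───┬───┬───────┬─┬─────┐
│A  │↱ ↓│↱ → → ↓│ │  ↱ ↓│
│ ╶─┘ ╷ ╵ ╷ ┌─╴ │ ╵ ╷ ╷ │
│↳ → ↑│↳ ↑│ │↓ ↲│   │↑│↓│
│ ╶───┼───┤ │ ╶─┴───┘ │ │
│     │   │ │↳ → → → ↑│↓│
├───╴ │ ╷ ╵ ├───┬─────┘ │
│     │ │   │   │↓ ← ← ↲│
├───┐ │ ├───┘ ╶─┘ ┌───┬─┤
│   │ │ │    ↓ ← ↲│   │ │
│ ╷ │ │ └───┐ ╶─┬─┘ ╷ │ │
│ │ │ │     │↳ ↓│   │ │ │
│ │ └─┤ ╶─┐ ├─╴ │ ╶─┤ ╵ │
│ │   │   │ │↓ ↲│   │   │
│ ├─╴ ├─╴ │ │ ┌─┘ ╷ └───┤
│ │   │   │ │↓│   │     │
│ │ ╷ ├─┐ │ │ └───┴───┐ │
│ │ │ │ │ │ │↳ → → → ↓│ │
│ │ └─┘ ├─┘ ├─────┬─╴ │ │
│ │     │   │     │↓ ↲│ │
│ ├─────┘ ┌─┴───╴ │ ┌─┘ │
│ │       │       │↓│   │
│ └─╴ ┌───┘ ╶─────┘ └─╴ │
│     │            ↳ → B│
└─────┴─────────────────┘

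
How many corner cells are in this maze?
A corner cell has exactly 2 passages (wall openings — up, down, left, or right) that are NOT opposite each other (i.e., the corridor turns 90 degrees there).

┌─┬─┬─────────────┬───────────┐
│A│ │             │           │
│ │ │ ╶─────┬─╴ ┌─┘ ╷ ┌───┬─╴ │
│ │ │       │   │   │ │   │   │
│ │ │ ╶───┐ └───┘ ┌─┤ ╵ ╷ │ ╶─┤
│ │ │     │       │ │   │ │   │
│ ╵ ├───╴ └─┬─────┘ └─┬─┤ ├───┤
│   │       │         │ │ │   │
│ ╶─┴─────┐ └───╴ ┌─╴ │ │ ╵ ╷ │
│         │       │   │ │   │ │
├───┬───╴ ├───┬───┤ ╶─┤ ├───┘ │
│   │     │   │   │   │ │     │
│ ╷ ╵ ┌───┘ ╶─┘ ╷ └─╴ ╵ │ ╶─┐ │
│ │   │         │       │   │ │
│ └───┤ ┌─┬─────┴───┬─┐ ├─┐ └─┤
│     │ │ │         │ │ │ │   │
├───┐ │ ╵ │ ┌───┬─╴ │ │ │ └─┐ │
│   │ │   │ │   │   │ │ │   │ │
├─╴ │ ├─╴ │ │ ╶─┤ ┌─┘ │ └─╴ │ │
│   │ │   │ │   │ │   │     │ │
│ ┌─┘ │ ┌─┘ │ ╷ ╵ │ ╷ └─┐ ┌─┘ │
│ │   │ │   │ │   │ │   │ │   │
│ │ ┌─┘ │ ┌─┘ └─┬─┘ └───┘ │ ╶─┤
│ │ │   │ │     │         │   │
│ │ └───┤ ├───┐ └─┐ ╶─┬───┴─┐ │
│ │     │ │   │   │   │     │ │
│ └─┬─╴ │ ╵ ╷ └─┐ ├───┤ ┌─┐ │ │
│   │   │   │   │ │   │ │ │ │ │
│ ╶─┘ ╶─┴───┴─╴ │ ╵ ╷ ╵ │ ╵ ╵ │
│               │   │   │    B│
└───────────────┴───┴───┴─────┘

Counting corner cells (2 non-opposite passages):
Total corners: 108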